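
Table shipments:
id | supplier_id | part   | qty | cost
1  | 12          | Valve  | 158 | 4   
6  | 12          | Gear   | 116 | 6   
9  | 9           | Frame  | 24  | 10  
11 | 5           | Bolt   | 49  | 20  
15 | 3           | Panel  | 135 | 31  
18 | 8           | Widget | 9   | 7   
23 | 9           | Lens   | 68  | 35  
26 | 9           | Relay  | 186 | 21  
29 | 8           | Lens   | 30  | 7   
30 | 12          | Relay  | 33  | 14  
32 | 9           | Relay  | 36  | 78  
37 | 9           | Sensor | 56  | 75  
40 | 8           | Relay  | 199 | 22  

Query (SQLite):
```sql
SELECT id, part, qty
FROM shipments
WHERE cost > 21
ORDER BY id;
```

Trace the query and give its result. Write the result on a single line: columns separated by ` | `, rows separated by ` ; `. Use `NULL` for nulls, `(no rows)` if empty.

cost > 21: ids {15, 23, 32, 37, 40}

15 | Panel | 135 ; 23 | Lens | 68 ; 32 | Relay | 36 ; 37 | Sensor | 56 ; 40 | Relay | 199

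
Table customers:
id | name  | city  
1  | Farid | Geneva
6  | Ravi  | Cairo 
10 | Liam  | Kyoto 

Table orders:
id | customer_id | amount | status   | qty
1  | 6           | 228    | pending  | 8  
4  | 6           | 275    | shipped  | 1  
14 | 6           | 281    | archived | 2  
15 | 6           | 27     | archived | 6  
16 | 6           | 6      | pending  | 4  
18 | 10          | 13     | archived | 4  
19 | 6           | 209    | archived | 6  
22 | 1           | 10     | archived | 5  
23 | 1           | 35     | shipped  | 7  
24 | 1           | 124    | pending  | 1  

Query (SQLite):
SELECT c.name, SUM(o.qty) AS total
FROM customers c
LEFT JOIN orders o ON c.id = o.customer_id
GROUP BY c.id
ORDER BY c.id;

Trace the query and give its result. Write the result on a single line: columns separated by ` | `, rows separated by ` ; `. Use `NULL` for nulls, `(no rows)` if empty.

LEFT JOIN keeps every customers row; unmatched ones get NULL for orders columns.
Group by customers.id and compute SUM(o.qty). SUM over an all-NULL group is NULL.
  1: ids {22, 23, 24} → SUM(o.qty)=13
  6: ids {1, 4, 14, 15, 16, 19} → SUM(o.qty)=27
  10: ids {18} → SUM(o.qty)=4

Farid | 13 ; Ravi | 27 ; Liam | 4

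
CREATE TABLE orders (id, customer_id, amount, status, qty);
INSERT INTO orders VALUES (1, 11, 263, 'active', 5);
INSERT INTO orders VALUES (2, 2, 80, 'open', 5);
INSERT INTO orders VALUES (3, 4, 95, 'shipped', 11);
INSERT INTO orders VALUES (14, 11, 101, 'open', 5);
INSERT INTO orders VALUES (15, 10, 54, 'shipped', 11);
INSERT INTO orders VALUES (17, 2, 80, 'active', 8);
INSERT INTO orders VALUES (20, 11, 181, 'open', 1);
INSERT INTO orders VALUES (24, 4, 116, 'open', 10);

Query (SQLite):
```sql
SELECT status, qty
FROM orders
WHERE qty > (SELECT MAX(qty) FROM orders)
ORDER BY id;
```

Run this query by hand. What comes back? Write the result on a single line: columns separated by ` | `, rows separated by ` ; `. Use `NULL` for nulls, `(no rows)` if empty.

(no rows)

Scalar subquery: MAX(qty) over all orders rows = 11.
Keep rows where qty > that value.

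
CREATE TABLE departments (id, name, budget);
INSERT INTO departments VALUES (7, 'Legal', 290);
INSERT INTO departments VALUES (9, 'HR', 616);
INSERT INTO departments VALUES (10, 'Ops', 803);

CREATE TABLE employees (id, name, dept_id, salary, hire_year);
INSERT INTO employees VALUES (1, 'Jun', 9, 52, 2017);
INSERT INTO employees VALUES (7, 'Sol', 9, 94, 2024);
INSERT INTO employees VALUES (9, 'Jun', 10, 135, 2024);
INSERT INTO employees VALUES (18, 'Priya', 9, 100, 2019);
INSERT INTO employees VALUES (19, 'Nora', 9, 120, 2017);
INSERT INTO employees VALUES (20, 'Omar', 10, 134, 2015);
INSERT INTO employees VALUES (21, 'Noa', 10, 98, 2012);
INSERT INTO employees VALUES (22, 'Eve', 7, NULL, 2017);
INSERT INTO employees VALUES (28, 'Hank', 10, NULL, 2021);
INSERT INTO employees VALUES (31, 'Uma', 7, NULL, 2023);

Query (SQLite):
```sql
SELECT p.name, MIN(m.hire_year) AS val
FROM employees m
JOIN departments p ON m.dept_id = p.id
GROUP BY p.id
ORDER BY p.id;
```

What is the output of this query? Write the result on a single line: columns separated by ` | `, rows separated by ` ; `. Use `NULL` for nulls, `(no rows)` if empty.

Join each employees row to its departments via dept_id.
Group joined rows by departments.id; compute MIN(m.hire_year) per group.
  7: ids {22, 31} → MIN(m.hire_year)=2017
  9: ids {1, 7, 18, 19} → MIN(m.hire_year)=2017
  10: ids {9, 20, 21, 28} → MIN(m.hire_year)=2012

Legal | 2017 ; HR | 2017 ; Ops | 2012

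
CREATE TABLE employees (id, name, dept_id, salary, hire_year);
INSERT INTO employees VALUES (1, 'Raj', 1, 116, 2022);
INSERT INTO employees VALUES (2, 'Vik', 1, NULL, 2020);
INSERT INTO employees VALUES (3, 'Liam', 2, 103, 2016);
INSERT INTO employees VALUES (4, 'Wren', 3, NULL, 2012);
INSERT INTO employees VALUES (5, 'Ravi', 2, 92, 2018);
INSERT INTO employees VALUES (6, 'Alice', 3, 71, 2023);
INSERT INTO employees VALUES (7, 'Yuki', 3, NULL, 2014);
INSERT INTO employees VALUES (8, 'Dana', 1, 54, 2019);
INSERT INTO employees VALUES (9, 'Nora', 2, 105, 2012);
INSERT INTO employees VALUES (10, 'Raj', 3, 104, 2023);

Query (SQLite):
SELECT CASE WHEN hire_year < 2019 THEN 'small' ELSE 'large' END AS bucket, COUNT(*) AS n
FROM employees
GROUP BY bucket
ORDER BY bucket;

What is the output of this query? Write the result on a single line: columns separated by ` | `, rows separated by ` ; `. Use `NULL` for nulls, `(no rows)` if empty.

Bucket rows by hire_year < 2019 → 'small' else 'large'; count each bucket.

large | 5 ; small | 5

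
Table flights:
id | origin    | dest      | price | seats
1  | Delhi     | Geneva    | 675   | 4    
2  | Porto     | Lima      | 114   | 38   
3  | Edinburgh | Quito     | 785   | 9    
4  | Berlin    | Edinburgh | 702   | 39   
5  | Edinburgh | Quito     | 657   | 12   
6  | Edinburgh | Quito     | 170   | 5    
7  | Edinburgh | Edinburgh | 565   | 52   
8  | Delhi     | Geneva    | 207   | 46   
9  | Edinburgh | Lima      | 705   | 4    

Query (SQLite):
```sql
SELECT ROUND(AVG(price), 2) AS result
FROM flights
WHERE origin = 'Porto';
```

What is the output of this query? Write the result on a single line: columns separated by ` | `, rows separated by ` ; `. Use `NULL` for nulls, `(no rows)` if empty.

114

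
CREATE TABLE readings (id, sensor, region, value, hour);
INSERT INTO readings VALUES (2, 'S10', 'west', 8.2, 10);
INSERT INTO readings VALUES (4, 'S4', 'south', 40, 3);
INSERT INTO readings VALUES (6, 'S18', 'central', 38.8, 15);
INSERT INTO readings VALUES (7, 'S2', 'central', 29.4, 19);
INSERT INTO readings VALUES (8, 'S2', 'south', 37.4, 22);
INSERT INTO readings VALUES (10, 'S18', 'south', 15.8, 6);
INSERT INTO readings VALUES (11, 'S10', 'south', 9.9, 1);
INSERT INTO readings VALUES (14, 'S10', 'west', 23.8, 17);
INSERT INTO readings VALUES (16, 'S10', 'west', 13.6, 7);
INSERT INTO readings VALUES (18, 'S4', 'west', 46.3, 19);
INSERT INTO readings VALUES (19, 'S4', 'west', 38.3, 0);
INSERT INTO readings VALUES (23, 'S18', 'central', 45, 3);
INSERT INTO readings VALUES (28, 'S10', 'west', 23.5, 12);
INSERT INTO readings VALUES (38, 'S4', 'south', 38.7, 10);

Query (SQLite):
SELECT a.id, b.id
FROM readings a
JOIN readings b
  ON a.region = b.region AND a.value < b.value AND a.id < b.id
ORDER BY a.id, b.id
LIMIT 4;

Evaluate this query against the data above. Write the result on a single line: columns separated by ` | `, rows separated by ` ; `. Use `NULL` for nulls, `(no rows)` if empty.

Pairs (a,b) with same region, a.value < b.value, a.id < b.id.
region groups: central:{6,7,23} south:{4,8,10,11,38} west:{2,14,16,18,19,28}
Ordered by (a.id, b.id); first 4.

2 | 14 ; 2 | 16 ; 2 | 18 ; 2 | 19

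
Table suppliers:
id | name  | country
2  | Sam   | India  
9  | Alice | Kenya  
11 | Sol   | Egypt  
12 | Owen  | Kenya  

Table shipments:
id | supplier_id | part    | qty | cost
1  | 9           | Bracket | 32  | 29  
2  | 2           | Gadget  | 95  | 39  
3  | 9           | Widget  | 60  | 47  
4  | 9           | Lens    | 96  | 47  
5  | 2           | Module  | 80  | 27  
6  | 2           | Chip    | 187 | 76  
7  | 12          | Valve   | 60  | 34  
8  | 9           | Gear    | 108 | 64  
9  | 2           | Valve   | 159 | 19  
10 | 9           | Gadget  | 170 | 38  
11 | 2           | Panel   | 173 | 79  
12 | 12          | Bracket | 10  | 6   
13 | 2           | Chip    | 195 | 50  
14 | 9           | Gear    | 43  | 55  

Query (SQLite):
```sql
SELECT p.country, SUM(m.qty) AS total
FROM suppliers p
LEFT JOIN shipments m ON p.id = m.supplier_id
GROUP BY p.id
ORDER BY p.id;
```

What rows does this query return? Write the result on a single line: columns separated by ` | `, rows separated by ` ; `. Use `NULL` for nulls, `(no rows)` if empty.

LEFT JOIN keeps every suppliers row; unmatched ones get NULL for shipments columns.
Group by suppliers.id and compute SUM(m.qty). SUM over an all-NULL group is NULL.
  2: ids {2, 5, 6, 9, 11, 13} → SUM(m.qty)=889
  9: ids {1, 3, 4, 8, 10, 14} → SUM(m.qty)=509
  11: ids {—} → SUM(m.qty)=NULL
  12: ids {7, 12} → SUM(m.qty)=70

India | 889 ; Kenya | 509 ; Egypt | NULL ; Kenya | 70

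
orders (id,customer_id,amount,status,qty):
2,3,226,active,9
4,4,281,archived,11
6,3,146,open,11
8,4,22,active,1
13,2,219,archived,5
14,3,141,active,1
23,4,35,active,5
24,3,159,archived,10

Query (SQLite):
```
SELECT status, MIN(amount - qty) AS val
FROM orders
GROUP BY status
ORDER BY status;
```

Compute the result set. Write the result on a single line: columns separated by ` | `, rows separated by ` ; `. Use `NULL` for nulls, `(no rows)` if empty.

active | 21 ; archived | 149 ; open | 135

For each row compute amount - qty.
Group by status; take MIN of the expression per group.
  active: ids {2, 8, 14, 23} → MIN(amount - qty)=21
  archived: ids {4, 13, 24} → MIN(amount - qty)=149
  open: ids {6} → MIN(amount - qty)=135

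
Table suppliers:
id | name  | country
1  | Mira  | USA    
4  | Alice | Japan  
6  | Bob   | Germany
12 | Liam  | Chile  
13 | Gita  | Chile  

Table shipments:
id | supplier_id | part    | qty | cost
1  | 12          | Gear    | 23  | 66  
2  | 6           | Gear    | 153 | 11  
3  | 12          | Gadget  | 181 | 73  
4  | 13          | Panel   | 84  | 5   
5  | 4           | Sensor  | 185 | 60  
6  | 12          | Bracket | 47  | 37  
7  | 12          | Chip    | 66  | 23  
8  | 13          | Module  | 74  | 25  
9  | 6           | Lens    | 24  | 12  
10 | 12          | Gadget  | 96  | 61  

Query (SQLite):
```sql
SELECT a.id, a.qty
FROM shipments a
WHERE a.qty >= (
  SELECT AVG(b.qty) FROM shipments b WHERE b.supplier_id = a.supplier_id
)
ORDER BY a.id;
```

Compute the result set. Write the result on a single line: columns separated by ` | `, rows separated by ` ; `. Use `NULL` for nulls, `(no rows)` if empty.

For each shipments row a, compute AVG(qty) over rows sharing a.supplier_id.
Keep row a if a.qty >= that per-group AVG.
  supplier_id=4: AVG(qty) = 185.0
  supplier_id=6: AVG(qty) = 88.5
  supplier_id=12: AVG(qty) = 82.6
  supplier_id=13: AVG(qty) = 79.0

2 | 153 ; 3 | 181 ; 4 | 84 ; 5 | 185 ; 10 | 96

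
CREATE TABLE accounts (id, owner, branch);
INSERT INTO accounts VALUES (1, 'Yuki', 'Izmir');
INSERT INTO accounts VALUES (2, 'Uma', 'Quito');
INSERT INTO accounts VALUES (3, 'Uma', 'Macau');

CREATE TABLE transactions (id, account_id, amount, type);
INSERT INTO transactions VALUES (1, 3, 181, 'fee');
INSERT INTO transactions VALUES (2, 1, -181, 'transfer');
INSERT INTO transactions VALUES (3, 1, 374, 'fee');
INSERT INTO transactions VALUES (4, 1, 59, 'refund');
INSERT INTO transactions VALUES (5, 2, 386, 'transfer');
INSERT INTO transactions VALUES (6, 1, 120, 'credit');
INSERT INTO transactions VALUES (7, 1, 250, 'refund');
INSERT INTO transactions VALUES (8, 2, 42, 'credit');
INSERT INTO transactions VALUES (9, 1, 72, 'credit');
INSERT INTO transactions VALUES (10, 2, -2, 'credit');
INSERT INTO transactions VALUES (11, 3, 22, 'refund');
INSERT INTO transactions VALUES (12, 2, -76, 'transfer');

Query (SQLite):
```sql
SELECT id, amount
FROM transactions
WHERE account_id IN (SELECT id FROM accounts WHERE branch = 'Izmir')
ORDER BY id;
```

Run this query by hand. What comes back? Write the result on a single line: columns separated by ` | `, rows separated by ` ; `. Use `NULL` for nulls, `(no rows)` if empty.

2 | -181 ; 3 | 374 ; 4 | 59 ; 6 | 120 ; 7 | 250 ; 9 | 72

Inner query: accounts.id where branch = 'Izmir'.
Outer: keep transactions rows whose account_id is in that set.
Inner query → {1}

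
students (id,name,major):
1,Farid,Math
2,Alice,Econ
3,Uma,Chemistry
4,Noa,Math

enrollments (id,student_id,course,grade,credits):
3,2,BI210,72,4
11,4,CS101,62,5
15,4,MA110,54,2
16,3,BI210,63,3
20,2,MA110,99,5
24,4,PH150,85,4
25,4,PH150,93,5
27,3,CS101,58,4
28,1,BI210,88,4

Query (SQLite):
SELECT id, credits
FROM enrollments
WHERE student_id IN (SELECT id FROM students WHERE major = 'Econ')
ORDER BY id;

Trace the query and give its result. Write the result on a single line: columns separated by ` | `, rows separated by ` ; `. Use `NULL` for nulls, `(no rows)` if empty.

Inner query: students.id where major = 'Econ'.
Outer: keep enrollments rows whose student_id is in that set.
Inner query → {2}

3 | 4 ; 20 | 5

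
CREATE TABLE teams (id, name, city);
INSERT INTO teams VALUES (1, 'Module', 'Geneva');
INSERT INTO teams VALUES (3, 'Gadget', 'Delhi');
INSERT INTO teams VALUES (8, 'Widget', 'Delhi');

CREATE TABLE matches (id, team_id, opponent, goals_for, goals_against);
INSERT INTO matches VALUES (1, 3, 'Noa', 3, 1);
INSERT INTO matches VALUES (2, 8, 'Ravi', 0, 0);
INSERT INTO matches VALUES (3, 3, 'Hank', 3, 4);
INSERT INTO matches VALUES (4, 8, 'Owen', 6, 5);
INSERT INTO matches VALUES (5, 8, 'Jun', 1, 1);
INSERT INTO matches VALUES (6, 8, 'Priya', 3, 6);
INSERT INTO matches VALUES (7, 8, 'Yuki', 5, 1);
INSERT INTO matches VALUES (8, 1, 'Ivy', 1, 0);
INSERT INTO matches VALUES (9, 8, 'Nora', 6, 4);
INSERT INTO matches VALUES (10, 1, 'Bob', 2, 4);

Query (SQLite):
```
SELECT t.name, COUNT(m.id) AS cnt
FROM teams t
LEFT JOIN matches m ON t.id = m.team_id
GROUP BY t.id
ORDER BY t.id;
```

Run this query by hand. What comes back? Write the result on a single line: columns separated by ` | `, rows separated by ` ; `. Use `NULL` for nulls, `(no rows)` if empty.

Module | 2 ; Gadget | 2 ; Widget | 6

LEFT JOIN keeps every teams row; unmatched ones get NULL for matches columns.
Group by teams.id and compute COUNT(m.id). COUNT(col) of an all-NULL group is 0.
  1: ids {8, 10} → COUNT(m.id)=2
  3: ids {1, 3} → COUNT(m.id)=2
  8: ids {2, 4, 5, 6, 7, 9} → COUNT(m.id)=6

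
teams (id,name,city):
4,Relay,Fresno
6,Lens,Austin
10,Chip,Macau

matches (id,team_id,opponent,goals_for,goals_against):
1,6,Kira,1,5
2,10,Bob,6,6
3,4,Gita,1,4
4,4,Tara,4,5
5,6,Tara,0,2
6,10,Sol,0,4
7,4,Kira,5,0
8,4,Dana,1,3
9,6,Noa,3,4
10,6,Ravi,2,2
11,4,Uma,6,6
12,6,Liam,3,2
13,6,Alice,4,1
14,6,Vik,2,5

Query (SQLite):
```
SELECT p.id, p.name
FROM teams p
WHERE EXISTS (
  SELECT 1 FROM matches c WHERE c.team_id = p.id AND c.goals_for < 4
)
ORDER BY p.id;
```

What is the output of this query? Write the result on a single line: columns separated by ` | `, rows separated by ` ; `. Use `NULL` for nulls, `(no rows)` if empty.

For each teams row, check whether any matches with matching team_id has goals_for < 4.
Keep rows where that is true.

4 | Relay ; 6 | Lens ; 10 | Chip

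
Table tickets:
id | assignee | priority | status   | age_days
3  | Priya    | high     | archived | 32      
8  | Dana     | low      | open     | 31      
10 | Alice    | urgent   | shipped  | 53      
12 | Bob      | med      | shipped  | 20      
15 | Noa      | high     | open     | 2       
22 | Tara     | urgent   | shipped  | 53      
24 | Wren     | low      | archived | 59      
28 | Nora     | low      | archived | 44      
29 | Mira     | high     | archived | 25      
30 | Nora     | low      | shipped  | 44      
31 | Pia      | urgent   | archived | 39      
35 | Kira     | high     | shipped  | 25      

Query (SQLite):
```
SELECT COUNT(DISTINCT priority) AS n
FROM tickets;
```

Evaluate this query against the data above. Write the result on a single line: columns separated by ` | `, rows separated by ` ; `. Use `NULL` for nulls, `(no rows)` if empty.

Count distinct non-NULL priority values.

4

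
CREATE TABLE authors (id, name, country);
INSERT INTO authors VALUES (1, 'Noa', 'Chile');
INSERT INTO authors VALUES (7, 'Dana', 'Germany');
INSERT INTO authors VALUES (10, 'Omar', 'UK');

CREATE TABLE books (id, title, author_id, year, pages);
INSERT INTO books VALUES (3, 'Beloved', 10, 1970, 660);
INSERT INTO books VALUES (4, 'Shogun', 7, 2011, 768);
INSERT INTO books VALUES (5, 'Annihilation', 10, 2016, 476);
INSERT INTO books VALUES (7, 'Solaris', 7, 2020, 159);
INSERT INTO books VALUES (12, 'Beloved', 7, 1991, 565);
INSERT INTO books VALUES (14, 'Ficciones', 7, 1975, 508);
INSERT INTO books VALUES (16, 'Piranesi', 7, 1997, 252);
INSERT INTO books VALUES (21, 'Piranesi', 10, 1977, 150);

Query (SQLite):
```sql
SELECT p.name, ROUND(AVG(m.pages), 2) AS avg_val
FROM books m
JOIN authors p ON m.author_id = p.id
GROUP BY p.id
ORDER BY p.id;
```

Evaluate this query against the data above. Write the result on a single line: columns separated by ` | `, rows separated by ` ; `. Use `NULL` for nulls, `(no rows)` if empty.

Join each books row to its authors via author_id.
Group joined rows by authors.id; compute ROUND(AVG(m.pages), 2) per group.
  7: ids {4, 7, 12, 14, 16} → ROUND(AVG(m.pages), 2)=450.4
  10: ids {3, 5, 21} → ROUND(AVG(m.pages), 2)=428.67

Dana | 450.4 ; Omar | 428.67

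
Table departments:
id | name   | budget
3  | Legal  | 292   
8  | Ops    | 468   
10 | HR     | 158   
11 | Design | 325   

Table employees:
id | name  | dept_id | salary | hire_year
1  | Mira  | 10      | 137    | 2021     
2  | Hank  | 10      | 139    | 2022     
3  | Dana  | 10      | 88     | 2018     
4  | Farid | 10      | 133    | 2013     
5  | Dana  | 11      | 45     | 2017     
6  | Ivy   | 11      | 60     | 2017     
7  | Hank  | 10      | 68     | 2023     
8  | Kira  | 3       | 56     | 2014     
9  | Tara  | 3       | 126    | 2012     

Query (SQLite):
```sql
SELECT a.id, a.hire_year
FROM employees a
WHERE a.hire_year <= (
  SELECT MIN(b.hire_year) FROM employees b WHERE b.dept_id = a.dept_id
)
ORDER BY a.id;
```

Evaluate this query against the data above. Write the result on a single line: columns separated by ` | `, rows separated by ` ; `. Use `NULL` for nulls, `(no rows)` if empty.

4 | 2013 ; 5 | 2017 ; 6 | 2017 ; 9 | 2012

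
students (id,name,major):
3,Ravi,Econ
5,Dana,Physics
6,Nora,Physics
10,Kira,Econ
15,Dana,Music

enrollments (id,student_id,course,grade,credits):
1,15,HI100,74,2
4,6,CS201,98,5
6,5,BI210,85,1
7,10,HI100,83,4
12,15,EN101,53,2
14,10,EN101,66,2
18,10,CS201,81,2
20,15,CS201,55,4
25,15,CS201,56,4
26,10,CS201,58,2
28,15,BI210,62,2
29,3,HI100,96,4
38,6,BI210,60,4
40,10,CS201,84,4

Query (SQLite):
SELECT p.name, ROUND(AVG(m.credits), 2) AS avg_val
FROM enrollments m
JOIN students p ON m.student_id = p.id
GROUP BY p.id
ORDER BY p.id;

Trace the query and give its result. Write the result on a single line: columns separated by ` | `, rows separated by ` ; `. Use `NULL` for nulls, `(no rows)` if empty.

Ravi | 4 ; Dana | 1 ; Nora | 4.5 ; Kira | 2.8 ; Dana | 2.8

Join each enrollments row to its students via student_id.
Group joined rows by students.id; compute ROUND(AVG(m.credits), 2) per group.
  3: ids {29} → ROUND(AVG(m.credits), 2)=4
  5: ids {6} → ROUND(AVG(m.credits), 2)=1
  6: ids {4, 38} → ROUND(AVG(m.credits), 2)=4.5
  10: ids {7, 14, 18, 26, 40} → ROUND(AVG(m.credits), 2)=2.8
  15: ids {1, 12, 20, 25, 28} → ROUND(AVG(m.credits), 2)=2.8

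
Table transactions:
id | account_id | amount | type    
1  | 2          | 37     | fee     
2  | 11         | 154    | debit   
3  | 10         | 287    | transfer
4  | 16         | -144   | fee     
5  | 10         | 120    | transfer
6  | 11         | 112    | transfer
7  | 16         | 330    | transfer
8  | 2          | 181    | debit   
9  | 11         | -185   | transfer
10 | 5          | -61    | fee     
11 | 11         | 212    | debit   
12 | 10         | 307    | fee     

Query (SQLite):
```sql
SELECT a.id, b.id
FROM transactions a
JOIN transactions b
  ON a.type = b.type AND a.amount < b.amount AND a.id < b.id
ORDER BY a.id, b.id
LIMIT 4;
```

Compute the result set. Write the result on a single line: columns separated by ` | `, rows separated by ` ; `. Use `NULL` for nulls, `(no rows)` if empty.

Pairs (a,b) with same type, a.amount < b.amount, a.id < b.id.
type groups: debit:{2,8,11} fee:{1,4,10,12} transfer:{3,5,6,7,9}
Ordered by (a.id, b.id); first 4.

1 | 12 ; 2 | 8 ; 2 | 11 ; 3 | 7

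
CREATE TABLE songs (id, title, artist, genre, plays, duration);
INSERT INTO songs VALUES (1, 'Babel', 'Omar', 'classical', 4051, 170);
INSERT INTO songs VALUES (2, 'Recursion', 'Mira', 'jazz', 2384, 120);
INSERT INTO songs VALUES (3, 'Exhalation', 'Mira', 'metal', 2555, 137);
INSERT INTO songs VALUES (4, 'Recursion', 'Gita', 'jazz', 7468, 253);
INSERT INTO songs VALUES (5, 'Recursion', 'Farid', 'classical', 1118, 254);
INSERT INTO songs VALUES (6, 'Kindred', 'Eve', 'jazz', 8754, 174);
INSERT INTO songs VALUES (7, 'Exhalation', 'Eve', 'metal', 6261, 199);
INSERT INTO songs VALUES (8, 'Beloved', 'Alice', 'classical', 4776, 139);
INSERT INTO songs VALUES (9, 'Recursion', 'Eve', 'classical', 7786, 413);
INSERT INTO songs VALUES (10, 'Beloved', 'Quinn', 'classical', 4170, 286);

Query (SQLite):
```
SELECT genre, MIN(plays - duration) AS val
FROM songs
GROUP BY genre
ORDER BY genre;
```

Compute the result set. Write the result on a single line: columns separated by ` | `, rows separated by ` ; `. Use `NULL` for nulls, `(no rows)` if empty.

classical | 864 ; jazz | 2264 ; metal | 2418

For each row compute plays - duration.
Group by genre; take MIN of the expression per group.
  classical: ids {1, 5, 8, 9, 10} → MIN(plays - duration)=864
  jazz: ids {2, 4, 6} → MIN(plays - duration)=2264
  metal: ids {3, 7} → MIN(plays - duration)=2418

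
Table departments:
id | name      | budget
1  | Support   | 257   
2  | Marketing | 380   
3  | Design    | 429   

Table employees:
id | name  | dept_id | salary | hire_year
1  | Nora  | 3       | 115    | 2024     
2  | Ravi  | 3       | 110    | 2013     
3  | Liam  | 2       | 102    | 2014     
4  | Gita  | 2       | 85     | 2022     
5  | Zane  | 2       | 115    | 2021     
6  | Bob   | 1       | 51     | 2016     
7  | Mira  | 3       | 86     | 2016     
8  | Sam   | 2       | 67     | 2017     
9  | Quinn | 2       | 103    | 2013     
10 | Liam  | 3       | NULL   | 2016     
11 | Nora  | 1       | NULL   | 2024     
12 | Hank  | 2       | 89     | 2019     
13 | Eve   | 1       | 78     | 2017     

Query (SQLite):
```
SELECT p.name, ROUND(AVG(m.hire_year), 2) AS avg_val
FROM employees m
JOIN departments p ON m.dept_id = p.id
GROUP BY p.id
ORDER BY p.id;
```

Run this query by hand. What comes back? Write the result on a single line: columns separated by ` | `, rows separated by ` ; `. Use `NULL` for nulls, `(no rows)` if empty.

Join each employees row to its departments via dept_id.
Group joined rows by departments.id; compute ROUND(AVG(m.hire_year), 2) per group.
  1: ids {6, 11, 13} → ROUND(AVG(m.hire_year), 2)=2019
  2: ids {3, 4, 5, 8, 9, 12} → ROUND(AVG(m.hire_year), 2)=2017.67
  3: ids {1, 2, 7, 10} → ROUND(AVG(m.hire_year), 2)=2017.25

Support | 2019 ; Marketing | 2017.67 ; Design | 2017.25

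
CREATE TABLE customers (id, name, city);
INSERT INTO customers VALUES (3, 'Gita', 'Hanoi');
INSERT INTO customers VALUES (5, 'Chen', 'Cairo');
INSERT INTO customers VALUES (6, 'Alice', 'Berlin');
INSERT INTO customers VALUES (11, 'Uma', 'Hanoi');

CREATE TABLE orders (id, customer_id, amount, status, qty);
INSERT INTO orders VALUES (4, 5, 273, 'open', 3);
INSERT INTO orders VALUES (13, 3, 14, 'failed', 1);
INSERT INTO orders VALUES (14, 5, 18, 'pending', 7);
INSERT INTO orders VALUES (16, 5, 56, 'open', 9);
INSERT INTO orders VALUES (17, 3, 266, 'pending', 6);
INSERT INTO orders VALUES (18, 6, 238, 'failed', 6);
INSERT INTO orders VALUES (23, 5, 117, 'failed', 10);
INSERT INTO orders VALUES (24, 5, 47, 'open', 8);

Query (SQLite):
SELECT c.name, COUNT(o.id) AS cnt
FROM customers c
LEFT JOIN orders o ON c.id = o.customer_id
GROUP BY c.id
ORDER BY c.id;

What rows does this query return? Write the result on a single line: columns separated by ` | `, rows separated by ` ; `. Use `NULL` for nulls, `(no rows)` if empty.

LEFT JOIN keeps every customers row; unmatched ones get NULL for orders columns.
Group by customers.id and compute COUNT(o.id). COUNT(col) of an all-NULL group is 0.
  3: ids {13, 17} → COUNT(o.id)=2
  5: ids {4, 14, 16, 23, 24} → COUNT(o.id)=5
  6: ids {18} → COUNT(o.id)=1
  11: ids {—} → COUNT(o.id)=0

Gita | 2 ; Chen | 5 ; Alice | 1 ; Uma | 0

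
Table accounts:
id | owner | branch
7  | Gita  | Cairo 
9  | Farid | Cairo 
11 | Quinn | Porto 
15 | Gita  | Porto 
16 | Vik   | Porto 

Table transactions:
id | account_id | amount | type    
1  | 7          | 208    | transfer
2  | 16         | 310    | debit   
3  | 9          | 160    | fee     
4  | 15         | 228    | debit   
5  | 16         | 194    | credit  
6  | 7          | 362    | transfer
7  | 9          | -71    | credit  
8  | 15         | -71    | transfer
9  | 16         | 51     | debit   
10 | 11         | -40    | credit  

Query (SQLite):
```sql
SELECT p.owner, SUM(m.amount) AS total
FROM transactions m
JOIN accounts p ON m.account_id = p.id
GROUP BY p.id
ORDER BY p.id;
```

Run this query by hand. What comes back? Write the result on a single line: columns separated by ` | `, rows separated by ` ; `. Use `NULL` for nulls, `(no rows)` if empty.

Join each transactions row to its accounts via account_id.
Group joined rows by accounts.id; compute SUM(m.amount) per group.
  7: ids {1, 6} → SUM(m.amount)=570
  9: ids {3, 7} → SUM(m.amount)=89
  11: ids {10} → SUM(m.amount)=-40
  15: ids {4, 8} → SUM(m.amount)=157
  16: ids {2, 5, 9} → SUM(m.amount)=555

Gita | 570 ; Farid | 89 ; Quinn | -40 ; Gita | 157 ; Vik | 555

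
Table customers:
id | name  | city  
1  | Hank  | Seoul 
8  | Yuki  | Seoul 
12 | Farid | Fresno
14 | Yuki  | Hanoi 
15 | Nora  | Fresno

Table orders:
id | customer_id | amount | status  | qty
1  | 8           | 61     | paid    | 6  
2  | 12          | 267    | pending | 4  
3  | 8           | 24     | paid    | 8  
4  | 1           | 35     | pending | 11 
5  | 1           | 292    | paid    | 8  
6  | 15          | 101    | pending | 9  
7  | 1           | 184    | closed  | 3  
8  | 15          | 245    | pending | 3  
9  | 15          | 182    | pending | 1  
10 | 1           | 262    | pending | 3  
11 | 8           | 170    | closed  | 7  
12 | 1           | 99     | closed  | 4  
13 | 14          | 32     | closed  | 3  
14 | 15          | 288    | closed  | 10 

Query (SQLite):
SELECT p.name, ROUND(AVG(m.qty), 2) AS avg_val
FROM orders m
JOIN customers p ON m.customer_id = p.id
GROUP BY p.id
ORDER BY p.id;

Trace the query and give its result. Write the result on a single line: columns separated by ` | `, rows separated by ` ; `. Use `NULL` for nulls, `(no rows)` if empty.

Join each orders row to its customers via customer_id.
Group joined rows by customers.id; compute ROUND(AVG(m.qty), 2) per group.
  1: ids {4, 5, 7, 10, 12} → ROUND(AVG(m.qty), 2)=5.8
  8: ids {1, 3, 11} → ROUND(AVG(m.qty), 2)=7
  12: ids {2} → ROUND(AVG(m.qty), 2)=4
  14: ids {13} → ROUND(AVG(m.qty), 2)=3
  15: ids {6, 8, 9, 14} → ROUND(AVG(m.qty), 2)=5.75

Hank | 5.8 ; Yuki | 7 ; Farid | 4 ; Yuki | 3 ; Nora | 5.75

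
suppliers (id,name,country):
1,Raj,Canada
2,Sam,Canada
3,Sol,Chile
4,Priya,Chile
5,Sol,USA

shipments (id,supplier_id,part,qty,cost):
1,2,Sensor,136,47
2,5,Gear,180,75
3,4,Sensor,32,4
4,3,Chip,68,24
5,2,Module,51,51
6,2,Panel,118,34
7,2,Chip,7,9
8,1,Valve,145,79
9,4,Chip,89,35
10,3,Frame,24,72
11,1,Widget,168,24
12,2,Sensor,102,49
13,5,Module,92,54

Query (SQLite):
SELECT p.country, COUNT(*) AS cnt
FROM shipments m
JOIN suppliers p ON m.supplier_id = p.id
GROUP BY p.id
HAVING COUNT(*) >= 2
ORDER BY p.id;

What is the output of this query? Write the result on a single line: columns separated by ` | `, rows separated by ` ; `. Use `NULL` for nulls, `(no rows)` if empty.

Canada | 2 ; Canada | 5 ; Chile | 2 ; Chile | 2 ; USA | 2

Join each shipments row to its suppliers via supplier_id.
Group joined rows by suppliers.id; compute COUNT(*) per group.
HAVING: keep groups with count ≥ 2.
  1: ids {8, 11} → COUNT(*)=2
  2: ids {1, 5, 6, 7, 12} → COUNT(*)=5
  3: ids {4, 10} → COUNT(*)=2
  4: ids {3, 9} → COUNT(*)=2
  5: ids {2, 13} → COUNT(*)=2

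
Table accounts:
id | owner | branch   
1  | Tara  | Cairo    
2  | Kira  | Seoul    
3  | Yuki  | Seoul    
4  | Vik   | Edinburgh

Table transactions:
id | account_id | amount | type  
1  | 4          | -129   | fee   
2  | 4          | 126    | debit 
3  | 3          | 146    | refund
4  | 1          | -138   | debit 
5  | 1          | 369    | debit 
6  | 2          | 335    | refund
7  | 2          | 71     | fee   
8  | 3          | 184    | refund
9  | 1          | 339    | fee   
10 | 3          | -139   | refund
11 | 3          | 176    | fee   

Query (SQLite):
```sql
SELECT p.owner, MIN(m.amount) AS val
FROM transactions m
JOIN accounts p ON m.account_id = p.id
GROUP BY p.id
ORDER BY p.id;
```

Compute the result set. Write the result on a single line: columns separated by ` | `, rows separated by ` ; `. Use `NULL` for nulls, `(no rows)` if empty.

Join each transactions row to its accounts via account_id.
Group joined rows by accounts.id; compute MIN(m.amount) per group.
  1: ids {4, 5, 9} → MIN(m.amount)=-138
  2: ids {6, 7} → MIN(m.amount)=71
  3: ids {3, 8, 10, 11} → MIN(m.amount)=-139
  4: ids {1, 2} → MIN(m.amount)=-129

Tara | -138 ; Kira | 71 ; Yuki | -139 ; Vik | -129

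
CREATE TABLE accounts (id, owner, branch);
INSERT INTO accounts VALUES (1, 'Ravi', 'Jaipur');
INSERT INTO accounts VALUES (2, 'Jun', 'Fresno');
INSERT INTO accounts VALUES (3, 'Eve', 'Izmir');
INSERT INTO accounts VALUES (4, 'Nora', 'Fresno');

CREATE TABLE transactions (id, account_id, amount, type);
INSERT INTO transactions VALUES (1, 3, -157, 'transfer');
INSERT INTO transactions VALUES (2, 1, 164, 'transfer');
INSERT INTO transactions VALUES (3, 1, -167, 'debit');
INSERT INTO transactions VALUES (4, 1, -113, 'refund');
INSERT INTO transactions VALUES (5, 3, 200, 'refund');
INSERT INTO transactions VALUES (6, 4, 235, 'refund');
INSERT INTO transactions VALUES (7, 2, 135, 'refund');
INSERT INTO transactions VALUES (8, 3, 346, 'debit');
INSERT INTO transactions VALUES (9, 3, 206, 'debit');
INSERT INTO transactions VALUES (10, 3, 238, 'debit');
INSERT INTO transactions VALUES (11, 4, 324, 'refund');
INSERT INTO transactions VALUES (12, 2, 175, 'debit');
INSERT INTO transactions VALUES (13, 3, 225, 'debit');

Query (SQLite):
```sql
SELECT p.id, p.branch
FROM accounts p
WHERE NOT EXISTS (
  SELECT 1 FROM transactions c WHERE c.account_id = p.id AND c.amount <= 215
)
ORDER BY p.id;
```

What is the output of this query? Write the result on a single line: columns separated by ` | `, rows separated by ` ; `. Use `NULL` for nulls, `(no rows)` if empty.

4 | Fresno

For each accounts row, check whether any transactions with matching account_id has amount <= 215.
Keep rows where that is false.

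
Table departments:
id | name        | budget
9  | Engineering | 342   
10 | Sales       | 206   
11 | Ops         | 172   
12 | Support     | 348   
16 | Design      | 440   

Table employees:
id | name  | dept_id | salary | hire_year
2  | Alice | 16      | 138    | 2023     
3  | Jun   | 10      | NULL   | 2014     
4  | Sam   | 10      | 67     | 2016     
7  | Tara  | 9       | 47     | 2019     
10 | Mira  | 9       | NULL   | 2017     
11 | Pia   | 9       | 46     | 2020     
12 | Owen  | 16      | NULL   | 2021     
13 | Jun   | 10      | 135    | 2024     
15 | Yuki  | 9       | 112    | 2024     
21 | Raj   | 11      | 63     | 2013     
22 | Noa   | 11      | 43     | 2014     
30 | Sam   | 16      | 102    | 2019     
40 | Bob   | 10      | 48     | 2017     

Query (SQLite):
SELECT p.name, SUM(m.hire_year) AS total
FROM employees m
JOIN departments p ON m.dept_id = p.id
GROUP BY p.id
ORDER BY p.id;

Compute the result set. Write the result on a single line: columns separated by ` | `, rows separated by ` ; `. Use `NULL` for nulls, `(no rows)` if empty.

Join each employees row to its departments via dept_id.
Group joined rows by departments.id; compute SUM(m.hire_year) per group.
  9: ids {7, 10, 11, 15} → SUM(m.hire_year)=8080
  10: ids {3, 4, 13, 40} → SUM(m.hire_year)=8071
  11: ids {21, 22} → SUM(m.hire_year)=4027
  16: ids {2, 12, 30} → SUM(m.hire_year)=6063

Engineering | 8080 ; Sales | 8071 ; Ops | 4027 ; Design | 6063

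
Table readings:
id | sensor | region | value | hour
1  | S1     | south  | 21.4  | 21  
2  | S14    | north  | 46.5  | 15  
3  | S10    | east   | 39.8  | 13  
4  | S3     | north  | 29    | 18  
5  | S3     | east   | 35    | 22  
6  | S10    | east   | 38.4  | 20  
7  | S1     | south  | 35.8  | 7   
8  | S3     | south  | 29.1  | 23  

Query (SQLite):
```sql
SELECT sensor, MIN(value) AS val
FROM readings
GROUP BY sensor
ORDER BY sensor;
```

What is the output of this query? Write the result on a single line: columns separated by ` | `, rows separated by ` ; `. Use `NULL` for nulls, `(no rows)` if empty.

S1 | 21.4 ; S10 | 38.4 ; S14 | 46.5 ; S3 | 29

Partition readings by sensor; compute MIN(value) within each group.
  S1: ids {1, 7} → MIN(value)=21.4
  S10: ids {3, 6} → MIN(value)=38.4
  S14: ids {2} → MIN(value)=46.5
  S3: ids {4, 5, 8} → MIN(value)=29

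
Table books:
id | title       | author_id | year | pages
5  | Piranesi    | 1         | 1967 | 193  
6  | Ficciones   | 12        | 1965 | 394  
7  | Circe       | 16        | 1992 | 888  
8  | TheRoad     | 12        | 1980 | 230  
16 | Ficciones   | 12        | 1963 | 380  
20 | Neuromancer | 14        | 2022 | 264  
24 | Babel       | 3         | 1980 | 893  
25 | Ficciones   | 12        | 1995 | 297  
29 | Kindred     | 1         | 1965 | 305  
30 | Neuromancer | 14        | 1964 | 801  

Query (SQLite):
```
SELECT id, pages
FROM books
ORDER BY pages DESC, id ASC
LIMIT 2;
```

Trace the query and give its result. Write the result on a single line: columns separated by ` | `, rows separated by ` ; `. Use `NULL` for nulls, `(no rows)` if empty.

Sort by pages desc, tiebreak id asc: (893, id=24), (888, id=7), (801, id=30), (394, id=6), (380, id=16) …. Take first 2.

24 | 893 ; 7 | 888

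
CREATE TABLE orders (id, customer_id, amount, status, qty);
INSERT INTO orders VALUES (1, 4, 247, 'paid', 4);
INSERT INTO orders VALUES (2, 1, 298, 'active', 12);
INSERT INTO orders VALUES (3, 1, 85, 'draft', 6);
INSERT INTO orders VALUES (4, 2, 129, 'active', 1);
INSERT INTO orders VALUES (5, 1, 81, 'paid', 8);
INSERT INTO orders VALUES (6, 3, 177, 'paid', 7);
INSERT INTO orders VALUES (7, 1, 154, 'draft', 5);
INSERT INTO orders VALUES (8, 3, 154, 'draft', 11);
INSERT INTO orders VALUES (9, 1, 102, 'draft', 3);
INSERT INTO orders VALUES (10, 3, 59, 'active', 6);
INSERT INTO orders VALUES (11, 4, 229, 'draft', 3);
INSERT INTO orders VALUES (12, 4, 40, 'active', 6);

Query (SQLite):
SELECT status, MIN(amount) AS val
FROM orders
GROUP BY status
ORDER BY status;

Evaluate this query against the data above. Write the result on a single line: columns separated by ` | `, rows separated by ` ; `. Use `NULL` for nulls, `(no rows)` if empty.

active | 40 ; draft | 85 ; paid | 81

Partition orders by status; compute MIN(amount) within each group.
  active: ids {2, 4, 10, 12} → MIN(amount)=40
  draft: ids {3, 7, 8, 9, 11} → MIN(amount)=85
  paid: ids {1, 5, 6} → MIN(amount)=81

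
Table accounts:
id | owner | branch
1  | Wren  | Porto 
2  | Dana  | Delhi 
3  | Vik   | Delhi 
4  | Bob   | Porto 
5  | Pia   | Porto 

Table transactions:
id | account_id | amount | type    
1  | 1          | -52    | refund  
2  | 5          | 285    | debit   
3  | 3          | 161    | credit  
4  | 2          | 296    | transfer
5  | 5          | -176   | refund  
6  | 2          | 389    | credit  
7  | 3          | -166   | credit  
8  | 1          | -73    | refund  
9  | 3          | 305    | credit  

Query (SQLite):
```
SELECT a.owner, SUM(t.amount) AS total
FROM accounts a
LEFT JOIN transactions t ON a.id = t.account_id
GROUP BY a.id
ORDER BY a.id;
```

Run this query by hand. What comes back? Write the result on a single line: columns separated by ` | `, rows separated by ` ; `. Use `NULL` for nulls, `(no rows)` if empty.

LEFT JOIN keeps every accounts row; unmatched ones get NULL for transactions columns.
Group by accounts.id and compute SUM(t.amount). SUM over an all-NULL group is NULL.
  1: ids {1, 8} → SUM(t.amount)=-125
  2: ids {4, 6} → SUM(t.amount)=685
  3: ids {3, 7, 9} → SUM(t.amount)=300
  4: ids {—} → SUM(t.amount)=NULL
  5: ids {2, 5} → SUM(t.amount)=109

Wren | -125 ; Dana | 685 ; Vik | 300 ; Bob | NULL ; Pia | 109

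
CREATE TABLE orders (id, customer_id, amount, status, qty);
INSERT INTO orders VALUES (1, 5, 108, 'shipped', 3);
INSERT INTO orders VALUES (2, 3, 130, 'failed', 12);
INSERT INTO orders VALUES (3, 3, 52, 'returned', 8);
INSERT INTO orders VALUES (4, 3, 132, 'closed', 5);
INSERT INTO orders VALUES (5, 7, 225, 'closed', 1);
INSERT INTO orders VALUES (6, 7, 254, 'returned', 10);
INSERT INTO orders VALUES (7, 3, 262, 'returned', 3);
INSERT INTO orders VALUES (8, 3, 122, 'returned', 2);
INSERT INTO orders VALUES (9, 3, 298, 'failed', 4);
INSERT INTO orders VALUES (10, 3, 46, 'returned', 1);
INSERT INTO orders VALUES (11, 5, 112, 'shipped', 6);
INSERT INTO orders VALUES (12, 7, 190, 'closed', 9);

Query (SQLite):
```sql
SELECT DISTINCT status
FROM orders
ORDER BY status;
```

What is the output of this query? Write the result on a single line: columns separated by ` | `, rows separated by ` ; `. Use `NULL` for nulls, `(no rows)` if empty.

closed ; failed ; returned ; shipped

Collect distinct status values from orders.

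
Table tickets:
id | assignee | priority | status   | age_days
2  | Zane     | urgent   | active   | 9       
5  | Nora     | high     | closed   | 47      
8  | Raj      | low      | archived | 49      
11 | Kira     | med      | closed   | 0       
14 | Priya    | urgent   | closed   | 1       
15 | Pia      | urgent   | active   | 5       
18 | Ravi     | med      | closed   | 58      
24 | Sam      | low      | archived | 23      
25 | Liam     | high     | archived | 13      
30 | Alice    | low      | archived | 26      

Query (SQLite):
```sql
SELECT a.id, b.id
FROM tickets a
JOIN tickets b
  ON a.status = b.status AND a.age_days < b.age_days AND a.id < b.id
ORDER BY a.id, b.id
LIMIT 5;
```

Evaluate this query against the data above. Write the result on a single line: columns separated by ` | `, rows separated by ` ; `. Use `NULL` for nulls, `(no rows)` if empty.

5 | 18 ; 11 | 14 ; 11 | 18 ; 14 | 18 ; 24 | 30

Pairs (a,b) with same status, a.age_days < b.age_days, a.id < b.id.
status groups: active:{2,15} archived:{8,24,25,30} closed:{5,11,14,18}
Ordered by (a.id, b.id); first 5.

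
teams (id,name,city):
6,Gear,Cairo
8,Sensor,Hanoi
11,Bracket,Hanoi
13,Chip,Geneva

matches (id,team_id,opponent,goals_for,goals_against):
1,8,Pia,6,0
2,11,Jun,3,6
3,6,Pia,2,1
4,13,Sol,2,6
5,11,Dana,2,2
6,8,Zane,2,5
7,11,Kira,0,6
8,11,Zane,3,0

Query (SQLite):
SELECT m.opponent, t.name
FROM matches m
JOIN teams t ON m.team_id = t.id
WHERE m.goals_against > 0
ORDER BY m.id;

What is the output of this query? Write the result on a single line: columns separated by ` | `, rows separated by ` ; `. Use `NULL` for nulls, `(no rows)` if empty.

Jun | Bracket ; Pia | Gear ; Sol | Chip ; Dana | Bracket ; Zane | Sensor ; Kira | Bracket

Each matches row matches the teams row where team_id = teams.id.
Then keep rows with m.goals_against > 0.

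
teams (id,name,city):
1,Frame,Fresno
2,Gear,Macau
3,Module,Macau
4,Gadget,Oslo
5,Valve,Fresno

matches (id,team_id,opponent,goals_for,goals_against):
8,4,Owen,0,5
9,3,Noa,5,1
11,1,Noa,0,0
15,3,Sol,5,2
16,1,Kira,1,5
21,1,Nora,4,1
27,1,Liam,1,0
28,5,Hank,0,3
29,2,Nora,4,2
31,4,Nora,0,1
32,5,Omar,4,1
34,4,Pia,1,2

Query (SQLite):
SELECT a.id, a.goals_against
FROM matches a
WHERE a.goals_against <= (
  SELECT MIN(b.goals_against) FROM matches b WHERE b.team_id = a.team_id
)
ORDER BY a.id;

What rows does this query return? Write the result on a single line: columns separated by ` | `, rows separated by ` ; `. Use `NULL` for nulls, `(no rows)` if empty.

9 | 1 ; 11 | 0 ; 27 | 0 ; 29 | 2 ; 31 | 1 ; 32 | 1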